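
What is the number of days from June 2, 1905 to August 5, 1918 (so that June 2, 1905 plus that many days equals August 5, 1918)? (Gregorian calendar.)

Jun 2, 1905 → Jun 2, 1906: 365 days.
Jun 2, 1906 → Jun 2, 1907: 365 days.
Jun 2, 1907 → Jun 2, 1908: 366 days (Feb 29, 1908 is in that span).
Jun 2, 1908 → Jun 2, 1909: 365 days.
Jun 2, 1909 → Jun 2, 1910: 365 days.
Jun 2, 1910 → Jun 2, 1911: 365 days.
Jun 2, 1911 → Jun 2, 1912: 366 days (Feb 29, 1912 is in that span).
Jun 2, 1912 → Jun 2, 1913: 365 days.
Jun 2, 1913 → Jun 2, 1914: 365 days.
Jun 2, 1914 → Jun 2, 1915: 365 days.
Jun 2, 1915 → Jun 2, 1916: 366 days (Feb 29, 1916 is in that span).
Jun 2, 1916 → Jun 2, 1917: 365 days.
Jun 2, 1917 → Jun 2, 1918: 365 days.
Jun 2, 1918 → Jul 2, 1918: 30 days (June has 30).
Jul 2, 1918 → Aug 2, 1918: 31 days (July has 31).
Aug 2, 1918 → Aug 5, 1918: 3 days.
Total: 4812 days.

4812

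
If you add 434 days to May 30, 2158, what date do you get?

August 7, 2159

+365 (one year) → May 30, 2159 (69 left).
May has 31 days: +2 → Jun 1, 2159 (67 left).
Jun has 30 days: +30 → Jul 1, 2159 (37 left).
Jul has 31 days: +31 → Aug 1, 2159 (6 left).
+6 → Aug 7, 2159.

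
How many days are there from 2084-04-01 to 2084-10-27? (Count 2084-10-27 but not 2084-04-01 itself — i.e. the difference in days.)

Apr 1, 2084 → May 1, 2084: 30 days (April has 30).
May 1, 2084 → Jun 1, 2084: 31 days (May has 31).
Jun 1, 2084 → Jul 1, 2084: 30 days (June has 30).
Jul 1, 2084 → Aug 1, 2084: 31 days (July has 31).
Aug 1, 2084 → Sep 1, 2084: 31 days (August has 31).
Sep 1, 2084 → Oct 1, 2084: 30 days (September has 30).
Oct 1, 2084 → Oct 27, 2084: 26 days.
Total: 209 days.

209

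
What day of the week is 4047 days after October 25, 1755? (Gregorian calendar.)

First find the weekday of Oct 25, 1755. Doomsday rule: the anchor day for the 1700s is Sunday. For year 55: 55÷12 = 4 r 7, and 7÷4 = 1, so 4+7+1 = 12.
Sunday + 12 ≡ Friday — that's 1755's doomsday.
In October the doomsday date is Oct 10.
Oct 25 is 15 days after Oct 10; 15 mod 7 = 1, so Friday + 1 = Saturday.
4047 mod 7 = 1, so 4047 days after a Saturday is Saturday + 1 = Sunday.

Sunday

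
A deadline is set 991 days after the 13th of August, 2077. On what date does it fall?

April 30, 2080

+365 (one year) → Aug 13, 2078 (626 left).
+365 (one year) → Aug 13, 2079 (261 left).
Aug has 31 days: +19 → Sep 1, 2079 (242 left).
Sep has 30 days: +30 → Oct 1, 2079 (212 left).
Oct has 31 days: +31 → Nov 1, 2079 (181 left).
Nov has 30 days: +30 → Dec 1, 2079 (151 left).
Dec has 31 days: +31 → Jan 1, 2080 (120 left).
Jan has 31 days: +31 → Feb 1, 2080 (89 left).
Feb has 29 days: +29 → Mar 1, 2080 (60 left).
Mar has 31 days: +31 → Apr 1, 2080 (29 left).
+29 → Apr 30, 2080.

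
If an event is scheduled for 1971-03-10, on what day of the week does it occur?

Wednesday

Doomsday rule: the anchor day for the 1900s is Wednesday. For year 71: 71÷12 = 5 r 11, and 11÷4 = 2, so 5+11+2 = 18.
Wednesday + 18 ≡ Sunday — that's 1971's doomsday.
In March the doomsday date is Mar 14.
Mar 10 is 4 days before Mar 14; 4 mod 7 = 4, so Sunday − 4 = Wednesday.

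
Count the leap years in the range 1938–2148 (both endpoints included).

Multiples of 4 in [1938,2148]: 53.
Of those, multiples of 100: 2 (not leap unless ÷400).
Multiples of 400: 1.
Leap years = 53 − 2 + 1 = 52.

52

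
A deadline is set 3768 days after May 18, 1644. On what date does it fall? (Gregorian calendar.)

September 11, 1654

+365 (one year) → May 18, 1645 (3403 left).
+365 (one year) → May 18, 1646 (3038 left).
+365 (one year) → May 18, 1647 (2673 left).
+366 (one year; includes Feb 29, 1648) → May 18, 1648 (2307 left).
+365 (one year) → May 18, 1649 (1942 left).
+365 (one year) → May 18, 1650 (1577 left).
+365 (one year) → May 18, 1651 (1212 left).
+366 (one year; includes Feb 29, 1652) → May 18, 1652 (846 left).
+365 (one year) → May 18, 1653 (481 left).
+365 (one year) → May 18, 1654 (116 left).
May has 31 days: +14 → Jun 1, 1654 (102 left).
Jun has 30 days: +30 → Jul 1, 1654 (72 left).
Jul has 31 days: +31 → Aug 1, 1654 (41 left).
Aug has 31 days: +31 → Sep 1, 1654 (10 left).
+10 → Sep 11, 1654.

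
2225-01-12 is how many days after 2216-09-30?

3026

Sep 30, 2216 → Sep 30, 2217: 365 days.
Sep 30, 2217 → Sep 30, 2218: 365 days.
Sep 30, 2218 → Sep 30, 2219: 365 days.
Sep 30, 2219 → Sep 30, 2220: 366 days (Feb 29, 2220 is in that span).
Sep 30, 2220 → Sep 30, 2221: 365 days.
Sep 30, 2221 → Sep 30, 2222: 365 days.
Sep 30, 2222 → Sep 30, 2223: 365 days.
Sep 30, 2223 → Sep 30, 2224: 366 days (Feb 29, 2224 is in that span).
Sep 30, 2224 → Oct 30, 2224: 30 days (September has 30).
Oct 30, 2224 → Nov 30, 2224: 31 days (October has 31).
Nov 30, 2224 → Dec 30, 2224: 30 days (November has 30).
Dec 30, 2224 → Jan 12, 2225: 13 days.
Total: 3026 days.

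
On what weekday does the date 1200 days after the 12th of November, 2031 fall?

Nov 12, 2031 is a Wednesday.
1200 mod 7 = 3, so 1200 days after a Wednesday is Wednesday + 3 = Saturday.

Saturday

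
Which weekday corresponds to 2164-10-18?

Thursday

Doomsday rule: the anchor day for the 2100s is Sunday. For year 64: 64÷12 = 5 r 4, and 4÷4 = 1, so 5+4+1 = 10.
Sunday + 10 ≡ Wednesday — that's 2164's doomsday.
In October the doomsday date is Oct 10.
Oct 18 is 8 days after Oct 10; 8 mod 7 = 1, so Wednesday + 1 = Thursday.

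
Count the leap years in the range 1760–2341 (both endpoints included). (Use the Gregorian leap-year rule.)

141

Multiples of 4 in [1760,2341]: 146.
Of those, multiples of 100: 6 (not leap unless ÷400).
Multiples of 400: 1.
Leap years = 146 − 6 + 1 = 141.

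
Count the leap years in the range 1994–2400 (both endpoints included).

99

Multiples of 4 in [1994,2400]: 102.
Of those, multiples of 100: 5 (not leap unless ÷400).
Multiples of 400: 2.
Leap years = 102 − 5 + 2 = 99.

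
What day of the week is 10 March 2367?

Doomsday rule: the anchor day for the 2300s is Wednesday. For year 67: 67÷12 = 5 r 7, and 7÷4 = 1, so 5+7+1 = 13.
Wednesday + 13 ≡ Tuesday — that's 2367's doomsday.
In March the doomsday date is Mar 14.
Mar 10 is 4 days before Mar 14; 4 mod 7 = 4, so Tuesday − 4 = Friday.

Friday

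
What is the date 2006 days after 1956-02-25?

+366 (one year; includes Feb 29, 1956) → Feb 25, 1957 (1640 left).
+365 (one year) → Feb 25, 1958 (1275 left).
+365 (one year) → Feb 25, 1959 (910 left).
+365 (one year) → Feb 25, 1960 (545 left).
+366 (one year; includes Feb 29, 1960) → Feb 25, 1961 (179 left).
Feb has 28 days: +4 → Mar 1, 1961 (175 left).
Mar has 31 days: +31 → Apr 1, 1961 (144 left).
Apr has 30 days: +30 → May 1, 1961 (114 left).
May has 31 days: +31 → Jun 1, 1961 (83 left).
Jun has 30 days: +30 → Jul 1, 1961 (53 left).
Jul has 31 days: +31 → Aug 1, 1961 (22 left).
+22 → Aug 23, 1961.

August 23, 1961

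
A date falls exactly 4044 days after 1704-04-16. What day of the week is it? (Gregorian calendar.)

Monday

Apr 16, 1704 is a Wednesday.
4044 mod 7 = 5, so 4044 days after a Wednesday is Wednesday + 5 = Monday.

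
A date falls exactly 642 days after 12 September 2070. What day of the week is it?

Wednesday

First find the weekday of Sep 12, 2070. Doomsday rule: the anchor day for the 2000s is Tuesday. For year 70: 70÷12 = 5 r 10, and 10÷4 = 2, so 5+10+2 = 17.
Tuesday + 17 ≡ Friday — that's 2070's doomsday.
In September the doomsday date is Sep 5.
Sep 12 is 7 days after Sep 5; 7 mod 7 = 0, so Friday + 0 = Friday.
642 mod 7 = 5, so 642 days after a Friday is Friday + 5 = Wednesday.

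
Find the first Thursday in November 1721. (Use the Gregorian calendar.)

November 6, 1721

November 1, 1721 is a Saturday.
The first Thursday is therefore November 6 (5 days later).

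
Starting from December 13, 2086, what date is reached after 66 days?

February 17, 2087

Dec has 31 days: +19 → Jan 1, 2087 (47 left).
Jan has 31 days: +31 → Feb 1, 2087 (16 left).
+16 → Feb 17, 2087.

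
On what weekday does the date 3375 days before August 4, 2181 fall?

First find the weekday of Aug 4, 2181. Doomsday rule: the anchor day for the 2100s is Sunday. For year 81: 81÷12 = 6 r 9, and 9÷4 = 2, so 6+9+2 = 17.
Sunday + 17 ≡ Wednesday — that's 2181's doomsday.
In August the doomsday date is Aug 8.
Aug 4 is 4 days before Aug 8; 4 mod 7 = 4, so Wednesday − 4 = Saturday.
3375 mod 7 = 1, so 3375 days before a Saturday is Saturday − 1 = Friday.

Friday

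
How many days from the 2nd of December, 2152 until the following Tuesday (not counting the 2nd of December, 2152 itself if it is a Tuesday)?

3

Dec 2, 2152 is a Saturday.
From Saturday to the next Tuesday is 3 days.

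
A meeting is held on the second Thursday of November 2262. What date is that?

November 13, 2262

November 1, 2262 is a Saturday.
The first Thursday is therefore November 6 (5 days later).
The second Thursday is 6 + 1×7 = November 13.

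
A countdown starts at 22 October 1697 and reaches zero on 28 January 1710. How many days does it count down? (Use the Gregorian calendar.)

4480

Oct 22, 1697 → Oct 22, 1698: 365 days.
Oct 22, 1698 → Oct 22, 1699: 365 days.
Oct 22, 1699 → Oct 22, 1700: 365 days.
Oct 22, 1700 → Oct 22, 1701: 365 days.
Oct 22, 1701 → Oct 22, 1702: 365 days.
Oct 22, 1702 → Oct 22, 1703: 365 days.
Oct 22, 1703 → Oct 22, 1704: 366 days (Feb 29, 1704 is in that span).
Oct 22, 1704 → Oct 22, 1705: 365 days.
Oct 22, 1705 → Oct 22, 1706: 365 days.
Oct 22, 1706 → Oct 22, 1707: 365 days.
Oct 22, 1707 → Oct 22, 1708: 366 days (Feb 29, 1708 is in that span).
Oct 22, 1708 → Oct 22, 1709: 365 days.
Oct 22, 1709 → Nov 22, 1709: 31 days (October has 31).
Nov 22, 1709 → Dec 22, 1709: 30 days (November has 30).
Dec 22, 1709 → Jan 22, 1710: 31 days (December has 31).
Jan 22, 1710 → Jan 28, 1710: 6 days.
Total: 4480 days.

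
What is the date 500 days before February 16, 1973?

−366 (one year; includes Feb 29, 1972) → Feb 16, 1972 (134 left).
−16 → Jan 31, 1972 (end of Jan, 31 days; 118 left).
−31 → Dec 31, 1971 (end of Dec, 31 days; 87 left).
−31 → Nov 30, 1971 (end of Nov, 30 days; 56 left).
−30 → Oct 31, 1971 (end of Oct, 31 days; 26 left).
−26 → Oct 5, 1971.

October 5, 1971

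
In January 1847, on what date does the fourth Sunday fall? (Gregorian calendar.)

January 1, 1847 is a Friday.
The first Sunday is therefore January 3 (2 days later).
The fourth Sunday is 3 + 3×7 = January 24.

January 24, 1847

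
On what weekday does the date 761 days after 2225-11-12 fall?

Thursday

First find the weekday of Nov 12, 2225. Doomsday rule: the anchor day for the 2200s is Friday. For year 25: 25÷12 = 2 r 1, and 1÷4 = 0, so 2+1+0 = 3.
Friday + 3 ≡ Monday — that's 2225's doomsday.
In November the doomsday date is Nov 7.
Nov 12 is 5 days after Nov 7; 5 mod 7 = 5, so Monday + 5 = Saturday.
761 mod 7 = 5, so 761 days after a Saturday is Saturday + 5 = Thursday.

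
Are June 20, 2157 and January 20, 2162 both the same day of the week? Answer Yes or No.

From Jun 20, 2157 to Jan 20, 2162 is 1675 days.
1675 mod 7 = 2, so they are different weekdays.
(Jun 20, 2157 is a Monday; Jan 20, 2162 is a Wednesday.)

No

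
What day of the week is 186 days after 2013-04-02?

First find the weekday of Apr 2, 2013. Doomsday rule: the anchor day for the 2000s is Tuesday. For year 13: 13÷12 = 1 r 1, and 1÷4 = 0, so 1+1+0 = 2.
Tuesday + 2 ≡ Thursday — that's 2013's doomsday.
In April the doomsday date is Apr 4.
Apr 2 is 2 days before Apr 4; 2 mod 7 = 2, so Thursday − 2 = Tuesday.
186 mod 7 = 4, so 186 days after a Tuesday is Tuesday + 4 = Saturday.

Saturday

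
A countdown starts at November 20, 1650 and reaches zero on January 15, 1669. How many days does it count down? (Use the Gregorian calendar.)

Nov 20, 1650 → Nov 20, 1651: 365 days.
Nov 20, 1651 → Nov 20, 1652: 366 days (Feb 29, 1652 is in that span).
Nov 20, 1652 → Nov 20, 1653: 365 days.
Nov 20, 1653 → Nov 20, 1654: 365 days.
Nov 20, 1654 → Nov 20, 1655: 365 days.
Nov 20, 1655 → Nov 20, 1656: 366 days (Feb 29, 1656 is in that span).
Nov 20, 1656 → Nov 20, 1657: 365 days.
Nov 20, 1657 → Nov 20, 1658: 365 days.
Nov 20, 1658 → Nov 20, 1659: 365 days.
Nov 20, 1659 → Nov 20, 1660: 366 days (Feb 29, 1660 is in that span).
Nov 20, 1660 → Nov 20, 1661: 365 days.
Nov 20, 1661 → Nov 20, 1662: 365 days.
Nov 20, 1662 → Nov 20, 1663: 365 days.
Nov 20, 1663 → Nov 20, 1664: 366 days (Feb 29, 1664 is in that span).
Nov 20, 1664 → Nov 20, 1665: 365 days.
Nov 20, 1665 → Nov 20, 1666: 365 days.
Nov 20, 1666 → Nov 20, 1667: 365 days.
Nov 20, 1667 → Nov 20, 1668: 366 days (Feb 29, 1668 is in that span).
Nov 20, 1668 → Dec 20, 1668: 30 days (November has 30).
Dec 20, 1668 → Jan 15, 1669: 26 days.
Total: 6631 days.

6631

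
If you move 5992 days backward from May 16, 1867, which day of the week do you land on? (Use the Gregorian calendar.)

May 16, 1867 is a Thursday.
5992 mod 7 = 0, so 5992 days before a Thursday is Thursday − 0 = Thursday.

Thursday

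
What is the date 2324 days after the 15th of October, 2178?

February 24, 2185

+365 (one year) → Oct 15, 2179 (1959 left).
+366 (one year; includes Feb 29, 2180) → Oct 15, 2180 (1593 left).
+365 (one year) → Oct 15, 2181 (1228 left).
+365 (one year) → Oct 15, 2182 (863 left).
+365 (one year) → Oct 15, 2183 (498 left).
+366 (one year; includes Feb 29, 2184) → Oct 15, 2184 (132 left).
Oct has 31 days: +17 → Nov 1, 2184 (115 left).
Nov has 30 days: +30 → Dec 1, 2184 (85 left).
Dec has 31 days: +31 → Jan 1, 2185 (54 left).
Jan has 31 days: +31 → Feb 1, 2185 (23 left).
+23 → Feb 24, 2185.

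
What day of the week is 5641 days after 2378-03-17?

Thursday

First find the weekday of Mar 17, 2378. Doomsday rule: the anchor day for the 2300s is Wednesday. For year 78: 78÷12 = 6 r 6, and 6÷4 = 1, so 6+6+1 = 13.
Wednesday + 13 ≡ Tuesday — that's 2378's doomsday.
In March the doomsday date is Mar 14.
Mar 17 is 3 days after Mar 14; 3 mod 7 = 3, so Tuesday + 3 = Friday.
5641 mod 7 = 6, so 5641 days after a Friday is Friday + 6 = Thursday.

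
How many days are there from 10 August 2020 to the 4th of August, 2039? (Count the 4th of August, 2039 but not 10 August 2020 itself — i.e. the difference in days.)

Aug 10, 2020 → Aug 10, 2021: 365 days.
Aug 10, 2021 → Aug 10, 2022: 365 days.
Aug 10, 2022 → Aug 10, 2023: 365 days.
Aug 10, 2023 → Aug 10, 2024: 366 days (Feb 29, 2024 is in that span).
Aug 10, 2024 → Aug 10, 2025: 365 days.
Aug 10, 2025 → Aug 10, 2026: 365 days.
Aug 10, 2026 → Aug 10, 2027: 365 days.
Aug 10, 2027 → Aug 10, 2028: 366 days (Feb 29, 2028 is in that span).
Aug 10, 2028 → Aug 10, 2029: 365 days.
Aug 10, 2029 → Aug 10, 2030: 365 days.
Aug 10, 2030 → Aug 10, 2031: 365 days.
Aug 10, 2031 → Aug 10, 2032: 366 days (Feb 29, 2032 is in that span).
Aug 10, 2032 → Aug 10, 2033: 365 days.
Aug 10, 2033 → Aug 10, 2034: 365 days.
Aug 10, 2034 → Aug 10, 2035: 365 days.
Aug 10, 2035 → Aug 10, 2036: 366 days (Feb 29, 2036 is in that span).
Aug 10, 2036 → Aug 10, 2037: 365 days.
Aug 10, 2037 → Aug 10, 2038: 365 days.
Aug 10, 2038 → Sep 10, 2038: 31 days (August has 31).
Sep 10, 2038 → Oct 10, 2038: 30 days (September has 30).
Oct 10, 2038 → Nov 10, 2038: 31 days (October has 31).
Nov 10, 2038 → Dec 10, 2038: 30 days (November has 30).
Dec 10, 2038 → Jan 10, 2039: 31 days (December has 31).
Jan 10, 2039 → Feb 10, 2039: 31 days (January has 31).
Feb 10, 2039 → Mar 10, 2039: 28 days (February has 28).
Mar 10, 2039 → Apr 10, 2039: 31 days (March has 31).
Apr 10, 2039 → May 10, 2039: 30 days (April has 30).
May 10, 2039 → Jun 10, 2039: 31 days (May has 31).
Jun 10, 2039 → Jul 10, 2039: 30 days (June has 30).
Jul 10, 2039 → Aug 4, 2039: 25 days.
Total: 6933 days.

6933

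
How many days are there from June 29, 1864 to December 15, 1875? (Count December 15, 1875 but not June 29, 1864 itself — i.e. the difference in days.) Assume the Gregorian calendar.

Jun 29, 1864 → Jun 29, 1865: 365 days.
Jun 29, 1865 → Jun 29, 1866: 365 days.
Jun 29, 1866 → Jun 29, 1867: 365 days.
Jun 29, 1867 → Jun 29, 1868: 366 days (Feb 29, 1868 is in that span).
Jun 29, 1868 → Jun 29, 1869: 365 days.
Jun 29, 1869 → Jun 29, 1870: 365 days.
Jun 29, 1870 → Jun 29, 1871: 365 days.
Jun 29, 1871 → Jun 29, 1872: 366 days (Feb 29, 1872 is in that span).
Jun 29, 1872 → Jun 29, 1873: 365 days.
Jun 29, 1873 → Jun 29, 1874: 365 days.
Jun 29, 1874 → Jun 29, 1875: 365 days.
Jun 29, 1875 → Jul 29, 1875: 30 days (June has 30).
Jul 29, 1875 → Aug 29, 1875: 31 days (July has 31).
Aug 29, 1875 → Sep 29, 1875: 31 days (August has 31).
Sep 29, 1875 → Oct 29, 1875: 30 days (September has 30).
Oct 29, 1875 → Nov 29, 1875: 31 days (October has 31).
Nov 29, 1875 → Dec 15, 1875: 16 days.
Total: 4186 days.

4186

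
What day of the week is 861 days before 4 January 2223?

Saturday

First find the weekday of Jan 4, 2223. Doomsday rule: the anchor day for the 2200s is Friday. For year 23: 23÷12 = 1 r 11, and 11÷4 = 2, so 1+11+2 = 14.
Friday + 14 ≡ Friday — that's 2223's doomsday.
In January the doomsday date is Jan 3 (2223 is not a leap year).
Jan 4 is 1 day after Jan 3; 1 mod 7 = 1, so Friday + 1 = Saturday.
861 mod 7 = 0, so 861 days before a Saturday is Saturday − 0 = Saturday.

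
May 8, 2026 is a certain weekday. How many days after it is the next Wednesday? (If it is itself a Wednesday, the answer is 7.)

May 8, 2026 is a Friday.
From Friday to the next Wednesday is 5 days.

5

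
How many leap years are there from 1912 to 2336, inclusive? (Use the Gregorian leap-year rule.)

104

Multiples of 4 in [1912,2336]: 107.
Of those, multiples of 100: 4 (not leap unless ÷400).
Multiples of 400: 1.
Leap years = 107 − 4 + 1 = 104.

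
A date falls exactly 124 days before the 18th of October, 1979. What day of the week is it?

Oct 18, 1979 is a Thursday.
124 mod 7 = 5, so 124 days before a Thursday is Thursday − 5 = Saturday.

Saturday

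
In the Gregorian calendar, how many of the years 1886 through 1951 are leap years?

Multiples of 4 in [1886,1951]: 16.
Of those, multiples of 100: 1 (not leap unless ÷400).
Multiples of 400: 0.
Leap years = 16 − 1 + 0 = 15.

15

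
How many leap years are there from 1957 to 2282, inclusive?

Multiples of 4 in [1957,2282]: 81.
Of those, multiples of 100: 3 (not leap unless ÷400).
Multiples of 400: 1.
Leap years = 81 − 3 + 1 = 79.

79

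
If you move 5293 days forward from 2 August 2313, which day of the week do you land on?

First find the weekday of Aug 2, 2313. Doomsday rule: the anchor day for the 2300s is Wednesday. For year 13: 13÷12 = 1 r 1, and 1÷4 = 0, so 1+1+0 = 2.
Wednesday + 2 ≡ Friday — that's 2313's doomsday.
In August the doomsday date is Aug 8.
Aug 2 is 6 days before Aug 8; 6 mod 7 = 6, so Friday − 6 = Saturday.
5293 mod 7 = 1, so 5293 days after a Saturday is Saturday + 1 = Sunday.

Sunday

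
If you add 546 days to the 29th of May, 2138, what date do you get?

November 26, 2139

+365 (one year) → May 29, 2139 (181 left).
May has 31 days: +3 → Jun 1, 2139 (178 left).
Jun has 30 days: +30 → Jul 1, 2139 (148 left).
Jul has 31 days: +31 → Aug 1, 2139 (117 left).
Aug has 31 days: +31 → Sep 1, 2139 (86 left).
Sep has 30 days: +30 → Oct 1, 2139 (56 left).
Oct has 31 days: +31 → Nov 1, 2139 (25 left).
+25 → Nov 26, 2139.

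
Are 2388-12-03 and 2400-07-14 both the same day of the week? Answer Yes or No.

From Dec 3, 2388 to Jul 14, 2400 is 4241 days.
4241 mod 7 = 6, so they are different weekdays.
(Dec 3, 2388 is a Saturday; Jul 14, 2400 is a Friday.)

No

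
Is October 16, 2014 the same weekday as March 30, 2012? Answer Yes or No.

No

From Mar 30, 2012 to Oct 16, 2014 is 930 days.
930 mod 7 = 6, so they are different weekdays.
(Mar 30, 2012 is a Friday; Oct 16, 2014 is a Thursday.)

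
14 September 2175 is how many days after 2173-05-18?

May 18, 2173 → May 18, 2174: 365 days.
May 18, 2174 → May 18, 2175: 365 days.
May 18, 2175 → Jun 18, 2175: 31 days (May has 31).
Jun 18, 2175 → Jul 18, 2175: 30 days (June has 30).
Jul 18, 2175 → Aug 18, 2175: 31 days (July has 31).
Aug 18, 2175 → Sep 14, 2175: 27 days.
Total: 849 days.

849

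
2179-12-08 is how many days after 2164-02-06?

Feb 6, 2164 → Feb 6, 2165: 366 days (Feb 29, 2164 is in that span).
Feb 6, 2165 → Feb 6, 2166: 365 days.
Feb 6, 2166 → Feb 6, 2167: 365 days.
Feb 6, 2167 → Feb 6, 2168: 365 days.
Feb 6, 2168 → Feb 6, 2169: 366 days (Feb 29, 2168 is in that span).
Feb 6, 2169 → Feb 6, 2170: 365 days.
Feb 6, 2170 → Feb 6, 2171: 365 days.
Feb 6, 2171 → Feb 6, 2172: 365 days.
Feb 6, 2172 → Feb 6, 2173: 366 days (Feb 29, 2172 is in that span).
Feb 6, 2173 → Feb 6, 2174: 365 days.
Feb 6, 2174 → Feb 6, 2175: 365 days.
Feb 6, 2175 → Feb 6, 2176: 365 days.
Feb 6, 2176 → Feb 6, 2177: 366 days (Feb 29, 2176 is in that span).
Feb 6, 2177 → Feb 6, 2178: 365 days.
Feb 6, 2178 → Feb 6, 2179: 365 days.
Feb 6, 2179 → Mar 6, 2179: 28 days (February has 28).
Mar 6, 2179 → Apr 6, 2179: 31 days (March has 31).
Apr 6, 2179 → May 6, 2179: 30 days (April has 30).
May 6, 2179 → Jun 6, 2179: 31 days (May has 31).
Jun 6, 2179 → Jul 6, 2179: 30 days (June has 30).
Jul 6, 2179 → Aug 6, 2179: 31 days (July has 31).
Aug 6, 2179 → Sep 6, 2179: 31 days (August has 31).
Sep 6, 2179 → Oct 6, 2179: 30 days (September has 30).
Oct 6, 2179 → Nov 6, 2179: 31 days (October has 31).
Nov 6, 2179 → Dec 6, 2179: 30 days (November has 30).
Dec 6, 2179 → Dec 8, 2179: 2 days.
Total: 5784 days.

5784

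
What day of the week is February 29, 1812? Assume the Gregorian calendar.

January 1, 1812 is a Wednesday.
Jan 1, 1812 → Feb 1, 1812: 31 days (January has 31).
Feb 1, 1812 → Feb 29, 1812: 28 days.
Total: 59 days.
59 mod 7 = 3, so Wednesday + 3 = Saturday.

Saturday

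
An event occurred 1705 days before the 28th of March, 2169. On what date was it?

−365 (one year) → Mar 28, 2168 (1340 left).
−366 (one year; includes Feb 29, 2168) → Mar 28, 2167 (974 left).
−365 (one year) → Mar 28, 2166 (609 left).
−365 (one year) → Mar 28, 2165 (244 left).
−28 → Feb 28, 2165 (end of Feb, 28 days; 216 left).
−28 → Jan 31, 2165 (end of Jan, 31 days; 188 left).
−31 → Dec 31, 2164 (end of Dec, 31 days; 157 left).
−31 → Nov 30, 2164 (end of Nov, 30 days; 126 left).
−30 → Oct 31, 2164 (end of Oct, 31 days; 96 left).
−31 → Sep 30, 2164 (end of Sep, 30 days; 65 left).
−30 → Aug 31, 2164 (end of Aug, 31 days; 35 left).
−31 → Jul 31, 2164 (end of Jul, 31 days; 4 left).
−4 → Jul 27, 2164.

July 27, 2164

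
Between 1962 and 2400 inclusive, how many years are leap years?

107

Multiples of 4 in [1962,2400]: 110.
Of those, multiples of 100: 5 (not leap unless ÷400).
Multiples of 400: 2.
Leap years = 110 − 5 + 2 = 107.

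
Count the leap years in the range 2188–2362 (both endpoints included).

42

Multiples of 4 in [2188,2362]: 44.
Of those, multiples of 100: 2 (not leap unless ÷400).
Multiples of 400: 0.
Leap years = 44 − 2 + 0 = 42.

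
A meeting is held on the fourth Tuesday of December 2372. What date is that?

December 1, 2372 is a Friday.
The first Tuesday is therefore December 5 (4 days later).
The fourth Tuesday is 5 + 3×7 = December 26.

December 26, 2372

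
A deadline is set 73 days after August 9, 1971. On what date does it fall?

October 21, 1971

Aug has 31 days: +23 → Sep 1, 1971 (50 left).
Sep has 30 days: +30 → Oct 1, 1971 (20 left).
+20 → Oct 21, 1971.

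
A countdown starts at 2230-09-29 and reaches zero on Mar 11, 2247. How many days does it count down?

6007

Sep 29, 2230 → Sep 29, 2231: 365 days.
Sep 29, 2231 → Sep 29, 2232: 366 days (Feb 29, 2232 is in that span).
Sep 29, 2232 → Sep 29, 2233: 365 days.
Sep 29, 2233 → Sep 29, 2234: 365 days.
Sep 29, 2234 → Sep 29, 2235: 365 days.
Sep 29, 2235 → Sep 29, 2236: 366 days (Feb 29, 2236 is in that span).
Sep 29, 2236 → Sep 29, 2237: 365 days.
Sep 29, 2237 → Sep 29, 2238: 365 days.
Sep 29, 2238 → Sep 29, 2239: 365 days.
Sep 29, 2239 → Sep 29, 2240: 366 days (Feb 29, 2240 is in that span).
Sep 29, 2240 → Sep 29, 2241: 365 days.
Sep 29, 2241 → Sep 29, 2242: 365 days.
Sep 29, 2242 → Sep 29, 2243: 365 days.
Sep 29, 2243 → Sep 29, 2244: 366 days (Feb 29, 2244 is in that span).
Sep 29, 2244 → Sep 29, 2245: 365 days.
Sep 29, 2245 → Sep 29, 2246: 365 days.
Sep 29, 2246 → Oct 29, 2246: 30 days (September has 30).
Oct 29, 2246 → Nov 29, 2246: 31 days (October has 31).
Nov 29, 2246 → Dec 29, 2246: 30 days (November has 30).
Dec 29, 2246 → Jan 29, 2247: 31 days (December has 31).
Jan 29, 2247 → Feb 28, 2247: 30 days (January has 31).
Feb 28, 2247 → Mar 11, 2247: 11 days.
Total: 6007 days.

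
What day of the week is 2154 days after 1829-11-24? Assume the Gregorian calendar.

Nov 24, 1829 is a Tuesday.
2154 mod 7 = 5, so 2154 days after a Tuesday is Tuesday + 5 = Sunday.

Sunday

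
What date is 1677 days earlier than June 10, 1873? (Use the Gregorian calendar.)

−365 (one year) → Jun 10, 1872 (1312 left).
−366 (one year; includes Feb 29, 1872) → Jun 10, 1871 (946 left).
−365 (one year) → Jun 10, 1870 (581 left).
−365 (one year) → Jun 10, 1869 (216 left).
−10 → May 31, 1869 (end of May, 31 days; 206 left).
−31 → Apr 30, 1869 (end of Apr, 30 days; 175 left).
−30 → Mar 31, 1869 (end of Mar, 31 days; 145 left).
−31 → Feb 28, 1869 (end of Feb, 28 days; 114 left).
−28 → Jan 31, 1869 (end of Jan, 31 days; 86 left).
−31 → Dec 31, 1868 (end of Dec, 31 days; 55 left).
−31 → Nov 30, 1868 (end of Nov, 30 days; 24 left).
−24 → Nov 6, 1868.

November 6, 1868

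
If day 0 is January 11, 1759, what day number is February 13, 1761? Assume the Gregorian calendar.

Jan 11, 1759 → Jan 11, 1760: 365 days.
Jan 11, 1760 → Feb 11, 1760: 31 days (January has 31).
Feb 11, 1760 → Mar 11, 1760: 29 days (February has 29).
Mar 11, 1760 → Apr 11, 1760: 31 days (March has 31).
Apr 11, 1760 → May 11, 1760: 30 days (April has 30).
May 11, 1760 → Jun 11, 1760: 31 days (May has 31).
Jun 11, 1760 → Jul 11, 1760: 30 days (June has 30).
Jul 11, 1760 → Aug 11, 1760: 31 days (July has 31).
Aug 11, 1760 → Sep 11, 1760: 31 days (August has 31).
Sep 11, 1760 → Oct 11, 1760: 30 days (September has 30).
Oct 11, 1760 → Nov 11, 1760: 31 days (October has 31).
Nov 11, 1760 → Dec 11, 1760: 30 days (November has 30).
Dec 11, 1760 → Jan 11, 1761: 31 days (December has 31).
Jan 11, 1761 → Feb 11, 1761: 31 days (January has 31).
Feb 11, 1761 → Feb 13, 1761: 2 days.
Total: 764 days.

764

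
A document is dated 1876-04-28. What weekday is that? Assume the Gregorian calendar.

Friday

January 1, 1876 is a Saturday.
Jan 1, 1876 → Feb 1, 1876: 31 days (January has 31).
Feb 1, 1876 → Mar 1, 1876: 29 days (February has 29).
Mar 1, 1876 → Apr 1, 1876: 31 days (March has 31).
Apr 1, 1876 → Apr 28, 1876: 27 days.
Total: 118 days.
118 mod 7 = 6, so Saturday + 6 = Friday.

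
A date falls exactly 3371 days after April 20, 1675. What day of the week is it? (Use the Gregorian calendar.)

Wednesday

First find the weekday of Apr 20, 1675. Doomsday rule: the anchor day for the 1600s is Tuesday. For year 75: 75÷12 = 6 r 3, and 3÷4 = 0, so 6+3+0 = 9.
Tuesday + 9 ≡ Thursday — that's 1675's doomsday.
In April the doomsday date is Apr 4.
Apr 20 is 16 days after Apr 4; 16 mod 7 = 2, so Thursday + 2 = Saturday.
3371 mod 7 = 4, so 3371 days after a Saturday is Saturday + 4 = Wednesday.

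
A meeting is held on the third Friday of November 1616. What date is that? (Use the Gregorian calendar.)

November 18, 1616

November 1, 1616 is a Tuesday.
The first Friday is therefore November 4 (3 days later).
The third Friday is 4 + 2×7 = November 18.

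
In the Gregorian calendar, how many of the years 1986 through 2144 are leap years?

39

Multiples of 4 in [1986,2144]: 40.
Of those, multiples of 100: 2 (not leap unless ÷400).
Multiples of 400: 1.
Leap years = 40 − 2 + 1 = 39.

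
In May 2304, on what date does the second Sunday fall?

May 8, 2304

May 1, 2304 is a Sunday.
The first Sunday is therefore May 1 (same day).
The second Sunday is 1 + 1×7 = May 8.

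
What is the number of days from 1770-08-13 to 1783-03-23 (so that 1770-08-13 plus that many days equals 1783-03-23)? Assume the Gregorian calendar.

Aug 13, 1770 → Aug 13, 1771: 365 days.
Aug 13, 1771 → Aug 13, 1772: 366 days (Feb 29, 1772 is in that span).
Aug 13, 1772 → Aug 13, 1773: 365 days.
Aug 13, 1773 → Aug 13, 1774: 365 days.
Aug 13, 1774 → Aug 13, 1775: 365 days.
Aug 13, 1775 → Aug 13, 1776: 366 days (Feb 29, 1776 is in that span).
Aug 13, 1776 → Aug 13, 1777: 365 days.
Aug 13, 1777 → Aug 13, 1778: 365 days.
Aug 13, 1778 → Aug 13, 1779: 365 days.
Aug 13, 1779 → Aug 13, 1780: 366 days (Feb 29, 1780 is in that span).
Aug 13, 1780 → Aug 13, 1781: 365 days.
Aug 13, 1781 → Aug 13, 1782: 365 days.
Aug 13, 1782 → Sep 13, 1782: 31 days (August has 31).
Sep 13, 1782 → Oct 13, 1782: 30 days (September has 30).
Oct 13, 1782 → Nov 13, 1782: 31 days (October has 31).
Nov 13, 1782 → Dec 13, 1782: 30 days (November has 30).
Dec 13, 1782 → Jan 13, 1783: 31 days (December has 31).
Jan 13, 1783 → Feb 13, 1783: 31 days (January has 31).
Feb 13, 1783 → Mar 13, 1783: 28 days (February has 28).
Mar 13, 1783 → Mar 23, 1783: 10 days.
Total: 4605 days.

4605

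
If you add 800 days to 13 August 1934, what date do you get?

+365 (one year) → Aug 13, 1935 (435 left).
+366 (one year; includes Feb 29, 1936) → Aug 13, 1936 (69 left).
Aug has 31 days: +19 → Sep 1, 1936 (50 left).
Sep has 30 days: +30 → Oct 1, 1936 (20 left).
+20 → Oct 21, 1936.

October 21, 1936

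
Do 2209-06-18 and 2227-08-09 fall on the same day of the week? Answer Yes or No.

From Jun 18, 2209 to Aug 9, 2227 is 6626 days.
6626 mod 7 = 4, so they are different weekdays.
(Jun 18, 2209 is a Sunday; Aug 9, 2227 is a Thursday.)

No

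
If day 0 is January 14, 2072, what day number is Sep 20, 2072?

Jan 14, 2072 → Feb 14, 2072: 31 days (January has 31).
Feb 14, 2072 → Mar 14, 2072: 29 days (February has 29).
Mar 14, 2072 → Apr 14, 2072: 31 days (March has 31).
Apr 14, 2072 → May 14, 2072: 30 days (April has 30).
May 14, 2072 → Jun 14, 2072: 31 days (May has 31).
Jun 14, 2072 → Jul 14, 2072: 30 days (June has 30).
Jul 14, 2072 → Aug 14, 2072: 31 days (July has 31).
Aug 14, 2072 → Sep 14, 2072: 31 days (August has 31).
Sep 14, 2072 → Sep 20, 2072: 6 days.
Total: 250 days.

250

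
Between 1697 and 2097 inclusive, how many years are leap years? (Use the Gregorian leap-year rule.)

Multiples of 4 in [1697,2097]: 100.
Of those, multiples of 100: 4 (not leap unless ÷400).
Multiples of 400: 1.
Leap years = 100 − 4 + 1 = 97.

97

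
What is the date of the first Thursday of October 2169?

October 5, 2169

October 1, 2169 is a Sunday.
The first Thursday is therefore October 5 (4 days later).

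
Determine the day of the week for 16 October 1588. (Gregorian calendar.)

Doomsday rule: the anchor day for the 1500s is Wednesday. For year 88: 88÷12 = 7 r 4, and 4÷4 = 1, so 7+4+1 = 12.
Wednesday + 12 ≡ Monday — that's 1588's doomsday.
In October the doomsday date is Oct 10.
Oct 16 is 6 days after Oct 10; 6 mod 7 = 6, so Monday + 6 = Sunday.

Sunday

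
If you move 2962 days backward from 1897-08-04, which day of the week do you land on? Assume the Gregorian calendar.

First find the weekday of Aug 4, 1897. Doomsday rule: the anchor day for the 1800s is Friday. For year 97: 97÷12 = 8 r 1, and 1÷4 = 0, so 8+1+0 = 9.
Friday + 9 ≡ Sunday — that's 1897's doomsday.
In August the doomsday date is Aug 8.
Aug 4 is 4 days before Aug 8; 4 mod 7 = 4, so Sunday − 4 = Wednesday.
2962 mod 7 = 1, so 2962 days before a Wednesday is Wednesday − 1 = Tuesday.

Tuesday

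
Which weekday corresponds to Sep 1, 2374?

Sunday

Doomsday rule: the anchor day for the 2300s is Wednesday. For year 74: 74÷12 = 6 r 2, and 2÷4 = 0, so 6+2+0 = 8.
Wednesday + 8 ≡ Thursday — that's 2374's doomsday.
In September the doomsday date is Sep 5.
Sep 1 is 4 days before Sep 5; 4 mod 7 = 4, so Thursday − 4 = Sunday.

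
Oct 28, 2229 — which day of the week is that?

Doomsday rule: the anchor day for the 2200s is Friday. For year 29: 29÷12 = 2 r 5, and 5÷4 = 1, so 2+5+1 = 8.
Friday + 8 ≡ Saturday — that's 2229's doomsday.
In October the doomsday date is Oct 10.
Oct 28 is 18 days after Oct 10; 18 mod 7 = 4, so Saturday + 4 = Wednesday.

Wednesday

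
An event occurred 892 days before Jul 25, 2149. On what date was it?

February 14, 2147

−365 (one year) → Jul 25, 2148 (527 left).
−366 (one year; includes Feb 29, 2148) → Jul 25, 2147 (161 left).
−25 → Jun 30, 2147 (end of Jun, 30 days; 136 left).
−30 → May 31, 2147 (end of May, 31 days; 106 left).
−31 → Apr 30, 2147 (end of Apr, 30 days; 75 left).
−30 → Mar 31, 2147 (end of Mar, 31 days; 45 left).
−31 → Feb 28, 2147 (end of Feb, 28 days; 14 left).
−14 → Feb 14, 2147.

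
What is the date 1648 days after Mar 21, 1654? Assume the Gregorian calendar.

+365 (one year) → Mar 21, 1655 (1283 left).
+366 (one year; includes Feb 29, 1656) → Mar 21, 1656 (917 left).
+365 (one year) → Mar 21, 1657 (552 left).
+365 (one year) → Mar 21, 1658 (187 left).
Mar has 31 days: +11 → Apr 1, 1658 (176 left).
Apr has 30 days: +30 → May 1, 1658 (146 left).
May has 31 days: +31 → Jun 1, 1658 (115 left).
Jun has 30 days: +30 → Jul 1, 1658 (85 left).
Jul has 31 days: +31 → Aug 1, 1658 (54 left).
Aug has 31 days: +31 → Sep 1, 1658 (23 left).
+23 → Sep 24, 1658.

September 24, 1658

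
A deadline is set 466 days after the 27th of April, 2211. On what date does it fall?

August 5, 2212

+366 (one year; includes Feb 29, 2212) → Apr 27, 2212 (100 left).
Apr has 30 days: +4 → May 1, 2212 (96 left).
May has 31 days: +31 → Jun 1, 2212 (65 left).
Jun has 30 days: +30 → Jul 1, 2212 (35 left).
Jul has 31 days: +31 → Aug 1, 2212 (4 left).
+4 → Aug 5, 2212.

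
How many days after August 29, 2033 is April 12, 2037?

Aug 29, 2033 → Aug 29, 2034: 365 days.
Aug 29, 2034 → Aug 29, 2035: 365 days.
Aug 29, 2035 → Aug 29, 2036: 366 days (Feb 29, 2036 is in that span).
Aug 29, 2036 → Sep 29, 2036: 31 days (August has 31).
Sep 29, 2036 → Oct 29, 2036: 30 days (September has 30).
Oct 29, 2036 → Nov 29, 2036: 31 days (October has 31).
Nov 29, 2036 → Dec 29, 2036: 30 days (November has 30).
Dec 29, 2036 → Jan 29, 2037: 31 days (December has 31).
Jan 29, 2037 → Feb 28, 2037: 30 days (January has 31).
Feb 28, 2037 → Mar 28, 2037: 28 days (February has 28).
Mar 28, 2037 → Apr 12, 2037: 15 days.
Total: 1322 days.

1322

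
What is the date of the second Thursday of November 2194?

November 13, 2194

November 1, 2194 is a Saturday.
The first Thursday is therefore November 6 (5 days later).
The second Thursday is 6 + 1×7 = November 13.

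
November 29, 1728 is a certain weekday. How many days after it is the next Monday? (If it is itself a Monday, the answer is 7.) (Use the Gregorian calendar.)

7

Nov 29, 1728 is a Monday.
From Monday to the next Monday is 7 days.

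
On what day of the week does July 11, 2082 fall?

Doomsday rule: the anchor day for the 2000s is Tuesday. For year 82: 82÷12 = 6 r 10, and 10÷4 = 2, so 6+10+2 = 18.
Tuesday + 18 ≡ Saturday — that's 2082's doomsday.
In July the doomsday date is Jul 11.
Jul 11 is the doomsday itself: Saturday.

Saturday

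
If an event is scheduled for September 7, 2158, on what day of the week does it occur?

Thursday

Doomsday rule: the anchor day for the 2100s is Sunday. For year 58: 58÷12 = 4 r 10, and 10÷4 = 2, so 4+10+2 = 16.
Sunday + 16 ≡ Tuesday — that's 2158's doomsday.
In September the doomsday date is Sep 5.
Sep 7 is 2 days after Sep 5; 2 mod 7 = 2, so Tuesday + 2 = Thursday.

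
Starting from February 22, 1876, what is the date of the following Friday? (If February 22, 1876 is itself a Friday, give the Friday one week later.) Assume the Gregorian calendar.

Feb 22, 1876 is a Tuesday.
From Tuesday to the next Friday is 3 days.
Feb 22, 1876 + 3 = Feb 25, 1876.

February 25, 1876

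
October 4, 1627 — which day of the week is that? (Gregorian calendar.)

Monday

Doomsday rule: the anchor day for the 1600s is Tuesday. For year 27: 27÷12 = 2 r 3, and 3÷4 = 0, so 2+3+0 = 5.
Tuesday + 5 ≡ Sunday — that's 1627's doomsday.
In October the doomsday date is Oct 10.
Oct 4 is 6 days before Oct 10; 6 mod 7 = 6, so Sunday − 6 = Monday.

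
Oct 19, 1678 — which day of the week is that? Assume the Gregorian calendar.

Doomsday rule: the anchor day for the 1600s is Tuesday. For year 78: 78÷12 = 6 r 6, and 6÷4 = 1, so 6+6+1 = 13.
Tuesday + 13 ≡ Monday — that's 1678's doomsday.
In October the doomsday date is Oct 10.
Oct 19 is 9 days after Oct 10; 9 mod 7 = 2, so Monday + 2 = Wednesday.

Wednesday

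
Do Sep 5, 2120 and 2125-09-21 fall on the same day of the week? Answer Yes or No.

No

From Sep 5, 2120 to Sep 21, 2125 is 1842 days.
1842 mod 7 = 1, so they are different weekdays.
(Sep 5, 2120 is a Thursday; Sep 21, 2125 is a Friday.)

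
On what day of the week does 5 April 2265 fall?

Doomsday rule: the anchor day for the 2200s is Friday. For year 65: 65÷12 = 5 r 5, and 5÷4 = 1, so 5+5+1 = 11.
Friday + 11 ≡ Tuesday — that's 2265's doomsday.
In April the doomsday date is Apr 4.
Apr 5 is 1 day after Apr 4; 1 mod 7 = 1, so Tuesday + 1 = Wednesday.

Wednesday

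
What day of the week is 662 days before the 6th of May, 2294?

Wednesday

First find the weekday of May 6, 2294. Doomsday rule: the anchor day for the 2200s is Friday. For year 94: 94÷12 = 7 r 10, and 10÷4 = 2, so 7+10+2 = 19.
Friday + 19 ≡ Wednesday — that's 2294's doomsday.
In May the doomsday date is May 9.
May 6 is 3 days before May 9; 3 mod 7 = 3, so Wednesday − 3 = Sunday.
662 mod 7 = 4, so 662 days before a Sunday is Sunday − 4 = Wednesday.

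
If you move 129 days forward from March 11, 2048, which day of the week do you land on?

Saturday

First find the weekday of Mar 11, 2048. Doomsday rule: the anchor day for the 2000s is Tuesday. For year 48: 48÷12 = 4 r 0, and 0÷4 = 0, so 4+0+0 = 4.
Tuesday + 4 ≡ Saturday — that's 2048's doomsday.
In March the doomsday date is Mar 14.
Mar 11 is 3 days before Mar 14; 3 mod 7 = 3, so Saturday − 3 = Wednesday.
129 mod 7 = 3, so 129 days after a Wednesday is Wednesday + 3 = Saturday.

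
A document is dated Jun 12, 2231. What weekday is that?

Sunday

Doomsday rule: the anchor day for the 2200s is Friday. For year 31: 31÷12 = 2 r 7, and 7÷4 = 1, so 2+7+1 = 10.
Friday + 10 ≡ Monday — that's 2231's doomsday.
In June the doomsday date is Jun 6.
Jun 12 is 6 days after Jun 6; 6 mod 7 = 6, so Monday + 6 = Sunday.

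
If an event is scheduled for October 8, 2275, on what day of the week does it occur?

Friday

Doomsday rule: the anchor day for the 2200s is Friday. For year 75: 75÷12 = 6 r 3, and 3÷4 = 0, so 6+3+0 = 9.
Friday + 9 ≡ Sunday — that's 2275's doomsday.
In October the doomsday date is Oct 10.
Oct 8 is 2 days before Oct 10; 2 mod 7 = 2, so Sunday − 2 = Friday.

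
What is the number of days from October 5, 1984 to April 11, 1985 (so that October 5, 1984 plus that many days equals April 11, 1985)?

188

Oct 5, 1984 → Nov 5, 1984: 31 days (October has 31).
Nov 5, 1984 → Dec 5, 1984: 30 days (November has 30).
Dec 5, 1984 → Jan 5, 1985: 31 days (December has 31).
Jan 5, 1985 → Feb 5, 1985: 31 days (January has 31).
Feb 5, 1985 → Mar 5, 1985: 28 days (February has 28).
Mar 5, 1985 → Apr 5, 1985: 31 days (March has 31).
Apr 5, 1985 → Apr 11, 1985: 6 days.
Total: 188 days.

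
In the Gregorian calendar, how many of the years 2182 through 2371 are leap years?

45

Multiples of 4 in [2182,2371]: 47.
Of those, multiples of 100: 2 (not leap unless ÷400).
Multiples of 400: 0.
Leap years = 47 − 2 + 0 = 45.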